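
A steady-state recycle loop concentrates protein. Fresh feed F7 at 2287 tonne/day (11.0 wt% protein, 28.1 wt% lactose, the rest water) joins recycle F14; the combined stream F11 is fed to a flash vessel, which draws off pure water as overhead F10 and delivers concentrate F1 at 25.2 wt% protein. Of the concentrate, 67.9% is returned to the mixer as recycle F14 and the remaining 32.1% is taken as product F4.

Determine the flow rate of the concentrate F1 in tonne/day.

3110 tonne/day

Overall protein balance (none leaves overhead): protein in fresh feed = protein in product, i.e. 2287×0.110 = (1−0.679)·F1·0.252.
F1 = 251.57/(0.252×0.321) = 3109.9 tonne/day.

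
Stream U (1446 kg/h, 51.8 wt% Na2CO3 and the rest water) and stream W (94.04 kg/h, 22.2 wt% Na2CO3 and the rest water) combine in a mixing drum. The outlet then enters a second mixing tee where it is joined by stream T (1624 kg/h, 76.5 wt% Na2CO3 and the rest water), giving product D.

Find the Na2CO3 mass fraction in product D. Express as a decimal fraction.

Overall, product flow = 3164 kg/h.
Na2CO3 in = 1446×0.518 + 94.04×0.222 + 1624×0.765 = 2012.3 kg/h.
Na2CO3 fraction in D = 0.636.

0.636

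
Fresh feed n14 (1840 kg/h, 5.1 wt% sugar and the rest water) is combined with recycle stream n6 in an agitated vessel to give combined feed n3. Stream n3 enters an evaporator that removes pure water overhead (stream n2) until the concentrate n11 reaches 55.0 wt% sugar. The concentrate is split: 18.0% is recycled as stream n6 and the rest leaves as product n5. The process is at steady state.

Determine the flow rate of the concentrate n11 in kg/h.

Overall sugar balance (none leaves overhead): sugar in fresh feed = sugar in product, i.e. 1840×0.051 = (1−0.180)·n11·0.550.
n11 = 93.84/(0.550×0.820) = 208.07 kg/h.

208.1 kg/h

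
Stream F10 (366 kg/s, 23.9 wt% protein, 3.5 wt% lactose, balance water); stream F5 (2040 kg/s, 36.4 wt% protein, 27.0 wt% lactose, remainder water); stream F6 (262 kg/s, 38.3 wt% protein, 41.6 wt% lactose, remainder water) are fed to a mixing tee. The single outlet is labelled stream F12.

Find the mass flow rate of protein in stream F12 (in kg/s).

930.4 kg/s

protein out = protein in = 366×0.239 + 2040×0.364 + 262×0.383 = 930.38 kg/s.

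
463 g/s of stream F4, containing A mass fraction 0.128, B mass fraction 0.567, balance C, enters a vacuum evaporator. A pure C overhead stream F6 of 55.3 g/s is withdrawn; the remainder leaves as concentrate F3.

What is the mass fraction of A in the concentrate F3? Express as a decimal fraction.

0.145

A is not removed: 463×0.128 = 59.264 g/s of A enters F3.
Concentrate = 463 − 55.3 = 407.7 g/s.
Mass fraction = 59.264/407.7 = 0.145.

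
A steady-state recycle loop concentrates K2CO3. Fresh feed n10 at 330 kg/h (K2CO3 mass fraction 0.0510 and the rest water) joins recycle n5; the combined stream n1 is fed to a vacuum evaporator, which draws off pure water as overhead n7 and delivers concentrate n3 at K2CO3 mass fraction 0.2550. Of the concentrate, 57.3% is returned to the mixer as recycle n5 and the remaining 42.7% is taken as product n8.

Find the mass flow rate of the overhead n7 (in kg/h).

Overall K2CO3 balance (none leaves overhead): K2CO3 in fresh feed = K2CO3 in product, i.e. 330×0.051 = (1−0.573)·n3·0.255.
n3 = 16.83/(0.255×0.427) = 154.57 kg/h.
Recycle n5 = 0.573×154.57 = 88.567 kg/h.
Combined feed n1 = 330 + 88.567 = 418.57 kg/h.
Overhead n7 = n1 − n3 = 418.57 − 154.57 = 264 kg/h.

264 kg/h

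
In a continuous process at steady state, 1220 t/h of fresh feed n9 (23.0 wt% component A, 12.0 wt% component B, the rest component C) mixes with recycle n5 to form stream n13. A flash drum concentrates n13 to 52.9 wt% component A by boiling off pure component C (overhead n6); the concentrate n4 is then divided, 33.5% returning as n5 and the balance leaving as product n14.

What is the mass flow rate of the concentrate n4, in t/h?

797.6 t/h

Overall component A balance (none leaves overhead): component A in fresh feed = component A in product, i.e. 1220×0.230 = (1−0.335)·n4·0.529.
n4 = 280.6/(0.529×0.665) = 797.65 t/h.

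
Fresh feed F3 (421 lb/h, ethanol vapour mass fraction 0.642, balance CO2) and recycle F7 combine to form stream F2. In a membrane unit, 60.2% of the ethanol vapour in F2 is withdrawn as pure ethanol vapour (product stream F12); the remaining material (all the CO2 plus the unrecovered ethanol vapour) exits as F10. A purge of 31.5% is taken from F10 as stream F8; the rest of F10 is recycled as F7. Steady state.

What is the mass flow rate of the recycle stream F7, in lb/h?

429.1 lb/h

CO2 enters only via F3 and leaves only via the purge: 421×0.358 = 0.315×(CO2 in F10), and the membrane unit passes all CO2, so CO2 in F2 = CO2 in F10 = 478.47 lb/h.
ethanol vapour in F2: m_A = 421×0.642 + (1−0.315)·(1−0.602)·m_A, so m_A = 270.28/0.7274 = 371.59 lb/h.
F10 = (1−0.602)×371.59 + 478.47 = 626.36 lb/h.
Recycle F7 = (1−0.315)×626.36 = 429.06 lb/h.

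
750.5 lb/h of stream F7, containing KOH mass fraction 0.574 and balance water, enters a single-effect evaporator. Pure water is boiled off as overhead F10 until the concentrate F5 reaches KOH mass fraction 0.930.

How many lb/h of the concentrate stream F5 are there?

463.2 lb/h

KOH is conserved: 750.5×0.574 = 430.79 lb/h all reports to the concentrate.
Concentrate = 430.79/(target fraction) = 463.21 lb/h.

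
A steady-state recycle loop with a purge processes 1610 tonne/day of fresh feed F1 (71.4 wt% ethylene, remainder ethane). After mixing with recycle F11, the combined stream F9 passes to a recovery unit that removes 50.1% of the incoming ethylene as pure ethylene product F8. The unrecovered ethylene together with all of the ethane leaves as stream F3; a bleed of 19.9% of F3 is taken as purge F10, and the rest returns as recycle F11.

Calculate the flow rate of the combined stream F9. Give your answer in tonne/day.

4229 tonne/day

ethane enters only via F1 and leaves only via the purge: 1610×0.286 = 0.199×(ethane in F3), and the recovery unit passes all ethane, so ethane in F9 = ethane in F3 = 2313.9 tonne/day.
ethylene in F9: m_A = 1610×0.714 + (1−0.199)·(1−0.501)·m_A, so m_A = 1149.5/0.6003 = 1914.9 tonne/day.
F9 = 1914.9 + 2313.9 = 4228.8 tonne/day.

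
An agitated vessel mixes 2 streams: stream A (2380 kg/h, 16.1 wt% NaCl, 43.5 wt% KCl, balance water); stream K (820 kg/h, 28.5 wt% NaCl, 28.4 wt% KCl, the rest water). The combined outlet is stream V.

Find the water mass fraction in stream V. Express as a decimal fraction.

Total flow out = 2380 + 820 = 3200 kg/h.
water in = 2380×0.404 + 820×0.431 = 1314.9 kg/h.
water mass fraction in V = 1314.9/3200 = 0.4109.

0.4109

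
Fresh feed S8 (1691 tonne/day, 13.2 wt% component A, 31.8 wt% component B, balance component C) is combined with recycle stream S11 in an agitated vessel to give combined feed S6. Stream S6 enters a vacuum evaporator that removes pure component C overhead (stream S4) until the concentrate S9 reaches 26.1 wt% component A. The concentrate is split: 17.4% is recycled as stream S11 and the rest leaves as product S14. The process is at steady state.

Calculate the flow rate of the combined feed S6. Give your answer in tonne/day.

Overall component A balance (none leaves overhead): component A in fresh feed = component A in product, i.e. 1691×0.132 = (1−0.174)·S9·0.261.
S9 = 223.21/(0.261×0.826) = 1035.4 tonne/day.
Recycle S11 = 0.174×1035.4 = 180.15 tonne/day.
Combined feed S6 = 1691 + 180.15 = 1871.2 tonne/day.

1871 tonne/day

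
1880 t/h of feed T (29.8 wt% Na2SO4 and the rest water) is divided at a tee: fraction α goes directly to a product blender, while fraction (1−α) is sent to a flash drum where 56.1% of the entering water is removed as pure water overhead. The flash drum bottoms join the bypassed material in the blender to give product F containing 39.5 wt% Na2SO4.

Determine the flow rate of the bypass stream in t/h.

All 1880×0.298 = 560.24 t/h of Na2SO4 reaches F, so F = 560.24/0.395 = 1418.3 t/h and vapour = 461.67 t/h.
The evaporator receives (1−α)·1880 of feed at 0.702 water and removes 0.561 of that water:
0.561×0.702×(1−α)×1880 = 461.67
(1−α) = 461.67/740.39 = 0.6236;  α = 0.3764.
Bypass flow = 0.3764×1880 = 707.72 t/h.

707.7 t/h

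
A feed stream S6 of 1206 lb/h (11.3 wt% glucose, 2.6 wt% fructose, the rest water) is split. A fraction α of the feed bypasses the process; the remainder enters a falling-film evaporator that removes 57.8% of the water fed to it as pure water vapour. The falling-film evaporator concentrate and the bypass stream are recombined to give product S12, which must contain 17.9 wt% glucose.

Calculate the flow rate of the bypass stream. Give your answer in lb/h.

All 1206×0.113 = 136.28 lb/h of glucose reaches S12, so S12 = 136.28/0.179 = 761.33 lb/h and vapour = 444.67 lb/h.
The evaporator receives (1−α)·1206 of feed at 0.861 water and removes 0.578 of that water:
0.578×0.861×(1−α)×1206 = 444.67
(1−α) = 444.67/600.18 = 0.7409;  α = 0.2591.
Bypass flow = 0.2591×1206 = 312.47 lb/h.

312.5 lb/h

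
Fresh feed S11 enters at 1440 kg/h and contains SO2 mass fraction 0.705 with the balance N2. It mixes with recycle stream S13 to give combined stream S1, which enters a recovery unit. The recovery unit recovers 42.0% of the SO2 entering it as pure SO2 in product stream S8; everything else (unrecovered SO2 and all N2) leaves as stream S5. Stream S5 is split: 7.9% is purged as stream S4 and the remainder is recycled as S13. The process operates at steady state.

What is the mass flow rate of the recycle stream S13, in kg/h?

N2 enters only via S11 and leaves only via the purge: 1440×0.295 = 0.079×(N2 in S5), and the recovery unit passes all N2, so N2 in S1 = N2 in S5 = 5377.2 kg/h.
SO2 in S1: m_A = 1440×0.705 + (1−0.079)·(1−0.420)·m_A, so m_A = 1015.2/0.4658 = 2179.4 kg/h.
S5 = (1−0.420)×2179.4 + 5377.2 = 6641.3 kg/h.
Recycle S13 = (1−0.079)×6641.3 = 6116.6 kg/h.

6117 kg/h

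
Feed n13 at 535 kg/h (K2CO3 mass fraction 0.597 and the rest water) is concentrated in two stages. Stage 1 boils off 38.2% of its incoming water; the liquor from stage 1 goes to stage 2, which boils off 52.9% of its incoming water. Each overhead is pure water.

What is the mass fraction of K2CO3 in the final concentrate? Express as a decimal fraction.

0.836

water in feed = 535×0.403 = 215.61 kg/h.
After stage 1: water left = (1−0.382)×215.61 = 133.24; stream total = 452.64 kg/h.
After stage 2: water left = (1−0.529)×133.24 = 62.758; final concentrate = 382.15 kg/h.
K2CO3 fraction = 319.39/382.15 = 0.836.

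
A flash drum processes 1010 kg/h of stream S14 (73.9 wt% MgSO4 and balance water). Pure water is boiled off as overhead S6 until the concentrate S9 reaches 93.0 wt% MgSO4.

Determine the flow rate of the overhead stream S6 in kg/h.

MgSO4 is conserved: 1010×0.739 = 746.39 kg/h all reports to the concentrate.
Concentrate = 746.39/(target fraction) = 802.57 kg/h.
Overhead = 1010 − 802.57 = 207.43 kg/h.

207.4 kg/h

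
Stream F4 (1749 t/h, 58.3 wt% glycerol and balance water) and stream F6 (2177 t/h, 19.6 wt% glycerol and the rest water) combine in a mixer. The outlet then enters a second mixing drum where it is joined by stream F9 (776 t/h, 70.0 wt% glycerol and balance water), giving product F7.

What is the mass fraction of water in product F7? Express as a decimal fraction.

Overall, product flow = 4702 t/h.
water in = 1749×0.417 + 2177×0.804 + 776×0.300 = 2712.4 t/h.
water fraction in F7 = 0.5769.

0.5769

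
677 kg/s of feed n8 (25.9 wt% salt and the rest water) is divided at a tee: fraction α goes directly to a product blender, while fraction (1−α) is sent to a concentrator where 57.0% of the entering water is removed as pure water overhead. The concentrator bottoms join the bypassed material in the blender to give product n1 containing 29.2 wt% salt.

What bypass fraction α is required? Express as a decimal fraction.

All 677×0.259 = 175.34 kg/s of salt reaches n1, so n1 = 175.34/0.292 = 600.49 kg/s and vapour = 76.51 kg/s.
The evaporator receives (1−α)·677 of feed at 0.741 water and removes 0.570 of that water:
0.570×0.741×(1−α)×677 = 76.51
(1−α) = 76.51/285.94 = 0.2676;  α = 0.7324.

0.732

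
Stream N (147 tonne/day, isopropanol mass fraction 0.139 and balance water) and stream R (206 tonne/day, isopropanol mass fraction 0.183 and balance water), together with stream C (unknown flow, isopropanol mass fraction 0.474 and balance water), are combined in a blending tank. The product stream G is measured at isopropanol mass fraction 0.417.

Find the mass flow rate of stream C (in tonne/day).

1563 tonne/day

Let C be the unknown flow. Total out = 353 + C.
isopropanol balance: 58.131 + 0.474·C = 0.417·(353 + C)
(0.474 − 0.417)·C = 0.417×353 − 58.131 = 89.07
C = 89.07 / 0.057 = 1562.6 tonne/day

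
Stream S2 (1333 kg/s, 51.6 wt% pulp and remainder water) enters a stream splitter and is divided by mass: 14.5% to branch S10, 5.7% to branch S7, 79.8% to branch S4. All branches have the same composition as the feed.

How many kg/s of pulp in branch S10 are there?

Branch S10 total = 0.145×1333 = 193.28 kg/s.
pulp in S10 = 0.516×193.28 = 99.735 kg/s.

99.74 kg/s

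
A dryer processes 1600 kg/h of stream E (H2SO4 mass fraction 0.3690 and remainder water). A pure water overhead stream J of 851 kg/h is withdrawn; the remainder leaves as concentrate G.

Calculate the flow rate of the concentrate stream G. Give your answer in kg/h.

Concentrate = 1600 − 851 = 749 kg/h.

749 kg/h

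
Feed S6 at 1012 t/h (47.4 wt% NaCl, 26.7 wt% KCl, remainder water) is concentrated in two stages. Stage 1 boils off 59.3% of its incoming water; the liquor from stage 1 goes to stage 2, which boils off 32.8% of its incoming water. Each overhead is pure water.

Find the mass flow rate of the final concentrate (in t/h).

821.6 t/h

water in feed = 1012×0.259 = 262.11 t/h.
After stage 1: water left = (1−0.593)×262.11 = 106.68; stream total = 856.57 t/h.
After stage 2: water left = (1−0.328)×106.68 = 71.688; final concentrate = 821.58 t/h.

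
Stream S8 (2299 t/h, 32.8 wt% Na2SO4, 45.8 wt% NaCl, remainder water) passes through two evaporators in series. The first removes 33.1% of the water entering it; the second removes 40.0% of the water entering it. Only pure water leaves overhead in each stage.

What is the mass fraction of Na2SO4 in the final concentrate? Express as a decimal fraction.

0.376

water in feed = 2299×0.214 = 491.99 t/h.
After stage 1: water left = (1−0.331)×491.99 = 329.14; stream total = 2136.2 t/h.
After stage 2: water left = (1−0.400)×329.14 = 197.48; final concentrate = 2004.5 t/h.
Na2SO4 fraction = 754.07/2004.5 = 0.376.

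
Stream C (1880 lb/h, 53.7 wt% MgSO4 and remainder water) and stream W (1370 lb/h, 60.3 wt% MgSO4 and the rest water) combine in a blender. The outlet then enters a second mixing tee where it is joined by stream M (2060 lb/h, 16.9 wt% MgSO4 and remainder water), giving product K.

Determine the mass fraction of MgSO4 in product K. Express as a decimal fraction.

0.411

Overall, product flow = 5310 lb/h.
MgSO4 in = 1880×0.537 + 1370×0.603 + 2060×0.169 = 2183.8 lb/h.
MgSO4 fraction in K = 0.411.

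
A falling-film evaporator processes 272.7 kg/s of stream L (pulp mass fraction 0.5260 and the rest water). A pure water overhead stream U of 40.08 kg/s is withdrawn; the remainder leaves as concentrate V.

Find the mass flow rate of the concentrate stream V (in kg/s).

Concentrate = 272.7 − 40.08 = 232.62 kg/s.

232.6 kg/s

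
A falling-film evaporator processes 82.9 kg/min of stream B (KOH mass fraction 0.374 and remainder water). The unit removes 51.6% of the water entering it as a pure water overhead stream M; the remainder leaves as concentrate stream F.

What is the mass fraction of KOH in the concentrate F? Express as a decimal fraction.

0.552

KOH is not removed: 82.9×0.374 = 31.005 kg/min of KOH enters F.
water entering = 82.9×0.626 = 51.895 kg/min; overhead removed = 0.516×51.895 = 26.778 kg/min.
Concentrate = 82.9 − 26.778 = 56.122 kg/min.
Mass fraction = 31.005/56.122 = 0.552.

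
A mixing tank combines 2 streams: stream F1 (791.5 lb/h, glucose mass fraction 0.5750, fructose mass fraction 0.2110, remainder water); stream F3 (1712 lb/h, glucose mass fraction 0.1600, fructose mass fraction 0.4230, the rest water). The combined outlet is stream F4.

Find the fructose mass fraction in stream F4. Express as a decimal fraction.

Total flow out = 791.5 + 1712 = 2503.5 lb/h.
fructose in = 791.5×0.211 + 1712×0.423 = 891.18 lb/h.
fructose mass fraction in F4 = 891.18/2503.5 = 0.3560.

0.3560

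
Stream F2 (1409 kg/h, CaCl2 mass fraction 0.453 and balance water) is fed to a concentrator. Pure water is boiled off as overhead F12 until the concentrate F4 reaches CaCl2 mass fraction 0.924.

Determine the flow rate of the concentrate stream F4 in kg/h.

CaCl2 is conserved: 1409×0.453 = 638.28 kg/h all reports to the concentrate.
Concentrate = 638.28/(target fraction) = 690.78 kg/h.

690.8 kg/h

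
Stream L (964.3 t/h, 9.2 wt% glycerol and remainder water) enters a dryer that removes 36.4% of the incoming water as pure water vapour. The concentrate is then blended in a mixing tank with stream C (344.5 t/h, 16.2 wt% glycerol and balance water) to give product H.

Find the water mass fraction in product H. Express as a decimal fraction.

Vapour removed = 0.364×0.908×964.3 = 318.71 t/h; concentrate = 645.59 t/h.
water reaching the mixer = 556.87 (from concentrate) + 344.5×0.838 = 845.56 t/h.
Product flow = 645.59 + 344.5 = 990.09 t/h; water fraction = 0.854.

0.854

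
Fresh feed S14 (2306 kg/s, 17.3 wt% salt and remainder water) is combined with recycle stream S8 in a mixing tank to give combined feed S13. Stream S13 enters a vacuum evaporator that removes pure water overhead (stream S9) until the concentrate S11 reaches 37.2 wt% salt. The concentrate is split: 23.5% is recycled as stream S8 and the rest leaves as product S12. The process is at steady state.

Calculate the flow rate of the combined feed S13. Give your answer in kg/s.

2635 kg/s

Overall salt balance (none leaves overhead): salt in fresh feed = salt in product, i.e. 2306×0.173 = (1−0.235)·S11·0.372.
S11 = 398.94/(0.372×0.765) = 1401.8 kg/s.
Recycle S8 = 0.235×1401.8 = 329.43 kg/s.
Combined feed S13 = 2306 + 329.43 = 2635.4 kg/s.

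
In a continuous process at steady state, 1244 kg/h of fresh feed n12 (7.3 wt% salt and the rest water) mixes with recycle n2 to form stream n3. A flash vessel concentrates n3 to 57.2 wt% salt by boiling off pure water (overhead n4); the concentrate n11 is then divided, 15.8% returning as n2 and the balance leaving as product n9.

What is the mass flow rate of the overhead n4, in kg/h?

1085 kg/h

Overall salt balance (none leaves overhead): salt in fresh feed = salt in product, i.e. 1244×0.073 = (1−0.158)·n11·0.572.
n11 = 90.812/(0.572×0.842) = 188.55 kg/h.
Recycle n2 = 0.158×188.55 = 29.791 kg/h.
Combined feed n3 = 1244 + 29.791 = 1273.8 kg/h.
Overhead n4 = n3 − n11 = 1273.8 − 188.55 = 1085.2 kg/h.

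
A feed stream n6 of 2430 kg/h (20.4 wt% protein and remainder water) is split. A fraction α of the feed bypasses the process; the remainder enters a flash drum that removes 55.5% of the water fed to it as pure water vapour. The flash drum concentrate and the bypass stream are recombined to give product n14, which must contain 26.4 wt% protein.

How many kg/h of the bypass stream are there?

1180 kg/h

All 2430×0.204 = 495.72 kg/h of protein reaches n14, so n14 = 495.72/0.264 = 1877.7 kg/h and vapour = 552.27 kg/h.
The evaporator receives (1−α)·2430 of feed at 0.796 water and removes 0.555 of that water:
0.555×0.796×(1−α)×2430 = 552.27
(1−α) = 552.27/1073.5 = 0.5144;  α = 0.4856.
Bypass flow = 0.4856×2430 = 1179.9 kg/h.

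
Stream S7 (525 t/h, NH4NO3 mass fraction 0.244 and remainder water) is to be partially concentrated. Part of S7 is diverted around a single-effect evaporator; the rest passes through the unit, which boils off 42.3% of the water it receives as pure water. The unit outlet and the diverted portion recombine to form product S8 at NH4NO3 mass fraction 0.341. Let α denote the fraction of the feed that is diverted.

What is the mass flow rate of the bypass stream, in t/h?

All 525×0.244 = 128.1 t/h of NH4NO3 reaches S8, so S8 = 128.1/0.341 = 375.66 t/h and vapour = 149.34 t/h.
The evaporator receives (1−α)·525 of feed at 0.756 water and removes 0.423 of that water:
0.423×0.756×(1−α)×525 = 149.34
(1−α) = 149.34/167.89 = 0.8895;  α = 0.1105.
Bypass flow = 0.1105×525 = 58.003 t/h.

58 t/h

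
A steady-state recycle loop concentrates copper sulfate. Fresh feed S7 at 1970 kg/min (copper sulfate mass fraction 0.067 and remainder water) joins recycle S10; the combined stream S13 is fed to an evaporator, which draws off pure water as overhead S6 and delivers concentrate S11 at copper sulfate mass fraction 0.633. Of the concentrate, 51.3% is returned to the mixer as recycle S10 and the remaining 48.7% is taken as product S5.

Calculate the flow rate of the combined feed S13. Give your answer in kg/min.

2190 kg/min

Overall copper sulfate balance (none leaves overhead): copper sulfate in fresh feed = copper sulfate in product, i.e. 1970×0.067 = (1−0.513)·S11·0.633.
S11 = 131.99/(0.633×0.487) = 428.16 kg/min.
Recycle S10 = 0.513×428.16 = 219.65 kg/min.
Combined feed S13 = 1970 + 219.65 = 2189.6 kg/min.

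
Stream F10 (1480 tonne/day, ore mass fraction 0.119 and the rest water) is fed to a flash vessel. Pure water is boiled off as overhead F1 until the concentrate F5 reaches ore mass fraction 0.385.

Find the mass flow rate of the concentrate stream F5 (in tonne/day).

ore is conserved: 1480×0.119 = 176.12 tonne/day all reports to the concentrate.
Concentrate = 176.12/(target fraction) = 457.45 tonne/day.

457.5 tonne/day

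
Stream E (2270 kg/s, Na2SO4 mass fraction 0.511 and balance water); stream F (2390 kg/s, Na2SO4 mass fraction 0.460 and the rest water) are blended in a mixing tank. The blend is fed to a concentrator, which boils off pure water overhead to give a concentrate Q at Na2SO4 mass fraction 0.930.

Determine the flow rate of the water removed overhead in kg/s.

Na2SO4 entering = 2270×0.511 + 2390×0.460 = 2259.4 kg/s.
All Na2SO4 reports to Q, so Q = 2259.4/0.930 = 2429.4 kg/s.
Total feed = 4660 kg/s; overhead = 4660 − 2429.4 = 2230.6 kg/s.

2231 kg/s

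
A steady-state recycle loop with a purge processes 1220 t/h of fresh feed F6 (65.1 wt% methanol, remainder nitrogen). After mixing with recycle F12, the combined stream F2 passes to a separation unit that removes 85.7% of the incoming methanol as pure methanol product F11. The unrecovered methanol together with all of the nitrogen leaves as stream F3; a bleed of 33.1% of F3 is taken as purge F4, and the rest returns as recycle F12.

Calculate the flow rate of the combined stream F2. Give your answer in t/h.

nitrogen enters only via F6 and leaves only via the purge: 1220×0.349 = 0.331×(nitrogen in F3), and the separation unit passes all nitrogen, so nitrogen in F2 = nitrogen in F3 = 1286.3 t/h.
methanol in F2: m_A = 1220×0.651 + (1−0.331)·(1−0.857)·m_A, so m_A = 794.22/0.9043 = 878.24 t/h.
F2 = 878.24 + 1286.3 = 2164.6 t/h.

2165 t/h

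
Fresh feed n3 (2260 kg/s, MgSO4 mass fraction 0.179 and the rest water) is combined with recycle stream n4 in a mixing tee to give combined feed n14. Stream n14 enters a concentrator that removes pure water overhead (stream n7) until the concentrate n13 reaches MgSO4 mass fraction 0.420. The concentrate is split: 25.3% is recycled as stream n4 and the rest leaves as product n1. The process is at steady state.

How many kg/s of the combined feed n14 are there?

Overall MgSO4 balance (none leaves overhead): MgSO4 in fresh feed = MgSO4 in product, i.e. 2260×0.179 = (1−0.253)·n13·0.420.
n13 = 404.54/(0.420×0.747) = 1289.4 kg/s.
Recycle n4 = 0.253×1289.4 = 326.22 kg/s.
Combined feed n14 = 2260 + 326.22 = 2586.2 kg/s.

2586 kg/s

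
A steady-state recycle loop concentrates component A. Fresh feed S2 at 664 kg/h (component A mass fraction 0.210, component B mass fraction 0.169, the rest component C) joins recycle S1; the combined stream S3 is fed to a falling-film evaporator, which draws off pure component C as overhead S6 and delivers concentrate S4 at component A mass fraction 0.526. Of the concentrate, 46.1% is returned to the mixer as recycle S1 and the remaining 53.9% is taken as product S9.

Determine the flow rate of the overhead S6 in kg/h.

398.9 kg/h

Overall component A balance (none leaves overhead): component A in fresh feed = component A in product, i.e. 664×0.210 = (1−0.461)·S4·0.526.
S4 = 139.44/(0.526×0.539) = 491.83 kg/h.
Recycle S1 = 0.461×491.83 = 226.73 kg/h.
Combined feed S3 = 664 + 226.73 = 890.73 kg/h.
Overhead S6 = S3 − S4 = 890.73 − 491.83 = 398.9 kg/h.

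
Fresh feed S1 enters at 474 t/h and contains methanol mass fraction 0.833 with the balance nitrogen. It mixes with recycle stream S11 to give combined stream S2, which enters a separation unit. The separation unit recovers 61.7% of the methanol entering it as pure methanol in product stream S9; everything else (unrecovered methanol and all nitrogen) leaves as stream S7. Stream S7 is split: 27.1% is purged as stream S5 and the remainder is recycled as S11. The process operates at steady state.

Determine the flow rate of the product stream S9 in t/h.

methanol in S2: m_A = 474×0.833 + (1−0.271)·(1−0.617)·m_A, so m_A = 394.84/0.7208 = 547.79 t/h.
Product S9 = 0.617×547.79 = 337.99 t/h.

338 t/h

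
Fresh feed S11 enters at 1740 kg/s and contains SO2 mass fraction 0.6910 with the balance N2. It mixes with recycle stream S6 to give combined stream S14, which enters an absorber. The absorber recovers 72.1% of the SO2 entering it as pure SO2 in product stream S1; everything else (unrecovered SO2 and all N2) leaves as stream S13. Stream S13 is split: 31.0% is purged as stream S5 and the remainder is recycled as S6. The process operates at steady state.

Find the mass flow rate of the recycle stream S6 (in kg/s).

1483 kg/s

N2 enters only via S11 and leaves only via the purge: 1740×0.309 = 0.310×(N2 in S13), and the absorber passes all N2, so N2 in S14 = N2 in S13 = 1734.4 kg/s.
SO2 in S14: m_A = 1740×0.691 + (1−0.310)·(1−0.721)·m_A, so m_A = 1202.3/0.8075 = 1489 kg/s.
S13 = (1−0.721)×1489 + 1734.4 = 2149.8 kg/s.
Recycle S6 = (1−0.310)×2149.8 = 1483.4 kg/s.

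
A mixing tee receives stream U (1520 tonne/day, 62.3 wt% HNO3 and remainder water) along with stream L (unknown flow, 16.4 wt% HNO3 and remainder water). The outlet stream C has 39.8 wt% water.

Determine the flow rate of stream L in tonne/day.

Let L be the unknown flow. Total out = 1520 + L.
water balance: 573.04 + 0.836·L = 0.398·(1520 + L)
(0.836 − 0.398)·L = 0.398×1520 − 573.04 = 31.92
L = 31.92 / 0.438 = 72.877 tonne/day

72.88 tonne/day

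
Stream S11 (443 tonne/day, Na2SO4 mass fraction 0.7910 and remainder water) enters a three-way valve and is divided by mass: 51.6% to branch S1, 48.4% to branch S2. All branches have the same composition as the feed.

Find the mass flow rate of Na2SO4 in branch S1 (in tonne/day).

180.8 tonne/day

Branch S1 total = 0.516×443 = 228.59 tonne/day.
Na2SO4 in S1 = 0.791×228.59 = 180.81 tonne/day.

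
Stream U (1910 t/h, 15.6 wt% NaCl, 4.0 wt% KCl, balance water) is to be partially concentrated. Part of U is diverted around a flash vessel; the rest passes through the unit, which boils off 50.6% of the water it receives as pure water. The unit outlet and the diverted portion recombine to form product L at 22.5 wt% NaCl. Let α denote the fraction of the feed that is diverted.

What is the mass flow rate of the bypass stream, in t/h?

All 1910×0.156 = 297.96 t/h of NaCl reaches L, so L = 297.96/0.225 = 1324.3 t/h and vapour = 585.73 t/h.
The evaporator receives (1−α)·1910 of feed at 0.804 water and removes 0.506 of that water:
0.506×0.804×(1−α)×1910 = 585.73
(1−α) = 585.73/777.03 = 0.7538;  α = 0.2462.
Bypass flow = 0.2462×1910 = 470.23 t/h.

470.2 t/h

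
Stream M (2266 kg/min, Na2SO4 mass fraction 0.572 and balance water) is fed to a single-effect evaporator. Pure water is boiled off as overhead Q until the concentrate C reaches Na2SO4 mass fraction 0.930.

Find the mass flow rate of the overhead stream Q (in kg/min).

Na2SO4 is conserved: 2266×0.572 = 1296.2 kg/min all reports to the concentrate.
Concentrate = 1296.2/(target fraction) = 1393.7 kg/min.
Overhead = 2266 − 1393.7 = 872.29 kg/min.

872.3 kg/min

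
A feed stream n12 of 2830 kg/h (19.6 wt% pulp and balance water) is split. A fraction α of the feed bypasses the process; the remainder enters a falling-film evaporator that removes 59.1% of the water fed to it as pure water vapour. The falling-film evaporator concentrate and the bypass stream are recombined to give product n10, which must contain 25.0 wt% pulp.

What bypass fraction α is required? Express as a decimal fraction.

All 2830×0.196 = 554.68 kg/h of pulp reaches n10, so n10 = 554.68/0.250 = 2218.7 kg/h and vapour = 611.28 kg/h.
The evaporator receives (1−α)·2830 of feed at 0.804 water and removes 0.591 of that water:
0.591×0.804×(1−α)×2830 = 611.28
(1−α) = 611.28/1344.7 = 0.4546;  α = 0.5454.

0.545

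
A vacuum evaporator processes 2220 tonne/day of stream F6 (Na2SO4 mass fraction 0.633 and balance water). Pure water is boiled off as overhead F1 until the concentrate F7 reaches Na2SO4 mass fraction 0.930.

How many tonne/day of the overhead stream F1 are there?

709 tonne/day

Na2SO4 is conserved: 2220×0.633 = 1405.3 tonne/day all reports to the concentrate.
Concentrate = 1405.3/(target fraction) = 1511 tonne/day.
Overhead = 2220 − 1511 = 708.97 tonne/day.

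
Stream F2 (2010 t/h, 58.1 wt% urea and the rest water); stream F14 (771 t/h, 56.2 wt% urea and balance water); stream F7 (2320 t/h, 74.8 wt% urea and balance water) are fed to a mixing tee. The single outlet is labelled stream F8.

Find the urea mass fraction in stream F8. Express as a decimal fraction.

Total flow out = 2010 + 771 + 2320 = 5101 t/h.
urea in = 2010×0.581 + 771×0.562 + 2320×0.748 = 3336.5 t/h.
urea mass fraction in F8 = 3336.5/5101 = 0.654.

0.654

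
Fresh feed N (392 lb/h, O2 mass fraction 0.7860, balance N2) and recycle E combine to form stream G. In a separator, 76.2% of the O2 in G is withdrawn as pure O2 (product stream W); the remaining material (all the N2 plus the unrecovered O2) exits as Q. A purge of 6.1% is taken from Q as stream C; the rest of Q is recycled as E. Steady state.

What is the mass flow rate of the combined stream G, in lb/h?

N2 enters only via N and leaves only via the purge: 392×0.214 = 0.061×(N2 in Q), and the separator passes all N2, so N2 in G = N2 in Q = 1375.2 lb/h.
O2 in G: m_A = 392×0.786 + (1−0.061)·(1−0.762)·m_A, so m_A = 308.11/0.7765 = 396.79 lb/h.
G = 396.79 + 1375.2 = 1772 lb/h.

1772 lb/h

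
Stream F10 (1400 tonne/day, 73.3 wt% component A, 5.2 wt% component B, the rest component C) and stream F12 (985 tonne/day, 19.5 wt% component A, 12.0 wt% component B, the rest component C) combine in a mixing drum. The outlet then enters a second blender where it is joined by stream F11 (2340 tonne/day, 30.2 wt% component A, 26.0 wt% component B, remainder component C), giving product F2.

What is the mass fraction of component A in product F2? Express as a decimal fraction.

Overall, product flow = 4725 tonne/day.
component A in = 1400×0.733 + 985×0.195 + 2340×0.302 = 1925 tonne/day.
component A fraction in F2 = 0.407.

0.407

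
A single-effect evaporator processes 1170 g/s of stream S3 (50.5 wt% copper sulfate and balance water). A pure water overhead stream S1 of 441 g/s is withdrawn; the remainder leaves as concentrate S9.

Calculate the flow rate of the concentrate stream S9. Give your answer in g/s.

Concentrate = 1170 − 441 = 729 g/s.

729 g/s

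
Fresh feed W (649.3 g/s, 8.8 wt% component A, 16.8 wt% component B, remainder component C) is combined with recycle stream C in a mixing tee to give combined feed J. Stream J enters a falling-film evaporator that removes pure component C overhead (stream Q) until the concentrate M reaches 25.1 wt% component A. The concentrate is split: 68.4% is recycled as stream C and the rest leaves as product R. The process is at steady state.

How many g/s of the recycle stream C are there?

492.7 g/s

Overall component A balance (none leaves overhead): component A in fresh feed = component A in product, i.e. 649.3×0.088 = (1−0.684)·M·0.251.
M = 57.138/(0.251×0.316) = 720.39 g/s.
Recycle C = 0.684×720.39 = 492.75 g/s.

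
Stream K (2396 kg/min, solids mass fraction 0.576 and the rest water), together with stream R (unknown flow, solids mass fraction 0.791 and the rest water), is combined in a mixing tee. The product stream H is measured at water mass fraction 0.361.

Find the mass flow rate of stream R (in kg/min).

Let R be the unknown flow. Total out = 2396 + R.
water balance: 1015.9 + 0.209·R = 0.361·(2396 + R)
(0.209 − 0.361)·R = 0.361×2396 − 1015.9 = -150.95
R = -150.95 / -0.152 = 993.08 kg/min

993.1 kg/min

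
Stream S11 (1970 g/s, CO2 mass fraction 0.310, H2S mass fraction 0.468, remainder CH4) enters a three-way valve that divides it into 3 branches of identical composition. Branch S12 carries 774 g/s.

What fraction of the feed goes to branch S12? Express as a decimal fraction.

0.393

Fraction to S12 = 774/1970 = 0.3929.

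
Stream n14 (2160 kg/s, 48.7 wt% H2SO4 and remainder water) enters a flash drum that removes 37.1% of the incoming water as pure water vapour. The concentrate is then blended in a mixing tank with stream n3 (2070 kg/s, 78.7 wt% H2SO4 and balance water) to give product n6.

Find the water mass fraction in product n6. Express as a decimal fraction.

0.298

Vapour removed = 0.371×0.513×2160 = 411.1 kg/s; concentrate = 1748.9 kg/s.
water reaching the mixer = 696.98 (from concentrate) + 2070×0.213 = 1137.9 kg/s.
Product flow = 1748.9 + 2070 = 3818.9 kg/s; water fraction = 0.298.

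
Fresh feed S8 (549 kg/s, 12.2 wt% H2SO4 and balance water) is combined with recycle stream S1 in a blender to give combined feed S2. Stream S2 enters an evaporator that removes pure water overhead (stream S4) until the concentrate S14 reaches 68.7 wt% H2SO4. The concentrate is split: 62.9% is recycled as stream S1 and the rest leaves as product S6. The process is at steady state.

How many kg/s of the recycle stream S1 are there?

165.3 kg/s

Overall H2SO4 balance (none leaves overhead): H2SO4 in fresh feed = H2SO4 in product, i.e. 549×0.122 = (1−0.629)·S14·0.687.
S14 = 66.978/(0.687×0.371) = 262.79 kg/s.
Recycle S1 = 0.629×262.79 = 165.29 kg/s.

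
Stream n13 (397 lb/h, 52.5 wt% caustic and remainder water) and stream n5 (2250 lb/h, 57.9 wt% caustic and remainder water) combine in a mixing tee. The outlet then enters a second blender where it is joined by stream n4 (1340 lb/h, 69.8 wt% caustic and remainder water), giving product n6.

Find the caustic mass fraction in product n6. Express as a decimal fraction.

0.614

Overall, product flow = 3987 lb/h.
caustic in = 397×0.525 + 2250×0.579 + 1340×0.698 = 2446.5 lb/h.
caustic fraction in n6 = 0.614.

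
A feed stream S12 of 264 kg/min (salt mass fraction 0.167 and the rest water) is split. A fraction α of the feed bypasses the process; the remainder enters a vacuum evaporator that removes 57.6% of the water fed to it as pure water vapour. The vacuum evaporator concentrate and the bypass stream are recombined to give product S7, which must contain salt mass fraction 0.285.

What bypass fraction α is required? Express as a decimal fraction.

All 264×0.167 = 44.088 kg/min of salt reaches S7, so S7 = 44.088/0.285 = 154.69 kg/min and vapour = 109.31 kg/min.
The evaporator receives (1−α)·264 of feed at 0.833 water and removes 0.576 of that water:
0.576×0.833×(1−α)×264 = 109.31
(1−α) = 109.31/126.67 = 0.8629;  α = 0.1371.

0.137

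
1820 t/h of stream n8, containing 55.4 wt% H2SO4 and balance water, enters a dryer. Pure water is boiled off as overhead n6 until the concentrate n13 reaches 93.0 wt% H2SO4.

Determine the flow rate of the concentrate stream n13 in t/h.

1084 t/h

H2SO4 is conserved: 1820×0.554 = 1008.3 t/h all reports to the concentrate.
Concentrate = 1008.3/(target fraction) = 1084.2 t/h.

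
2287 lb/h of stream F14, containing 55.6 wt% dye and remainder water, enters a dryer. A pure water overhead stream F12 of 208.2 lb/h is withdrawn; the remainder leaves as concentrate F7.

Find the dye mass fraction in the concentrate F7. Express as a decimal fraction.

0.612

dye is not removed: 2287×0.556 = 1271.6 lb/h of dye enters F7.
Concentrate = 2287 − 208.2 = 2078.8 lb/h.
Mass fraction = 1271.6/2078.8 = 0.612.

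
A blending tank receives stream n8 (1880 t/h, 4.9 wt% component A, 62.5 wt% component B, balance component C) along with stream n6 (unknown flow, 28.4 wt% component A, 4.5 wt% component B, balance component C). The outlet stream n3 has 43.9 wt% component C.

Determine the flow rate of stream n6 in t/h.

915.7 t/h

Let n6 be the unknown flow. Total out = 1880 + n6.
component C balance: 612.88 + 0.671·n6 = 0.439·(1880 + n6)
(0.671 − 0.439)·n6 = 0.439×1880 − 612.88 = 212.44
n6 = 212.44 / 0.232 = 915.69 t/h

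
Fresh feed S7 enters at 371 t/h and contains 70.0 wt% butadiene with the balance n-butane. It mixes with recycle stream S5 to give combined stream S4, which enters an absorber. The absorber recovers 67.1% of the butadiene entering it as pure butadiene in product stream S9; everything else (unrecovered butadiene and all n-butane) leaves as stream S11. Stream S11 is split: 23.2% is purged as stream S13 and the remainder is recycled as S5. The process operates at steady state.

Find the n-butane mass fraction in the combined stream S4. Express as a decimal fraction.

0.580

n-butane enters only via S7 and leaves only via the purge: 371×0.300 = 0.232×(n-butane in S11), and the absorber passes all n-butane, so n-butane in S4 = n-butane in S11 = 479.74 t/h.
butadiene in S4: m_A = 371×0.700 + (1−0.232)·(1−0.671)·m_A, so m_A = 259.7/0.7473 = 347.5 t/h.
S4 = 347.5 + 479.74 = 827.25 t/h.
n-butane fraction in S4 = 479.74/827.25 = 0.580.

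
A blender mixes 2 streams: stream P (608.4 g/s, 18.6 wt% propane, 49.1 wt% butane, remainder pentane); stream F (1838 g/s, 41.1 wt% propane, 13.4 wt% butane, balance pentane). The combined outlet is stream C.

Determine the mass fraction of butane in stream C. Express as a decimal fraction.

0.2228

Total flow out = 608.4 + 1838 = 2446.4 g/s.
butane in = 608.4×0.491 + 1838×0.134 = 545.02 g/s.
butane mass fraction in C = 545.02/2446.4 = 0.2228.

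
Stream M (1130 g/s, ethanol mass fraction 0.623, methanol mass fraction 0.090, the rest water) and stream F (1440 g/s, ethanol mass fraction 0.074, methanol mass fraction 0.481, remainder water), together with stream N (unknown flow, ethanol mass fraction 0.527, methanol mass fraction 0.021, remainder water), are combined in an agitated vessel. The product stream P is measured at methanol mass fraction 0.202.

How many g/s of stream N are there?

Let N be the unknown flow. Total out = 2570 + N.
methanol balance: 794.34 + 0.021·N = 0.202·(2570 + N)
(0.021 − 0.202)·N = 0.202×2570 − 794.34 = -275.2
N = -275.2 / -0.181 = 1520.4 g/s

1520 g/s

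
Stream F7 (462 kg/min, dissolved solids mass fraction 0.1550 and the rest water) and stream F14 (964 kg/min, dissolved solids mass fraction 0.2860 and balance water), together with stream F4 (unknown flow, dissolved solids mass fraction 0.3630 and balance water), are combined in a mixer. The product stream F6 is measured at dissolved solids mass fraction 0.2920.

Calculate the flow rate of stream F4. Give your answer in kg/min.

972.9 kg/min

Let F4 be the unknown flow. Total out = 1426 + F4.
dissolved solids balance: 347.31 + 0.363·F4 = 0.292·(1426 + F4)
(0.363 − 0.292)·F4 = 0.292×1426 − 347.31 = 69.078
F4 = 69.078 / 0.071 = 972.93 kg/min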